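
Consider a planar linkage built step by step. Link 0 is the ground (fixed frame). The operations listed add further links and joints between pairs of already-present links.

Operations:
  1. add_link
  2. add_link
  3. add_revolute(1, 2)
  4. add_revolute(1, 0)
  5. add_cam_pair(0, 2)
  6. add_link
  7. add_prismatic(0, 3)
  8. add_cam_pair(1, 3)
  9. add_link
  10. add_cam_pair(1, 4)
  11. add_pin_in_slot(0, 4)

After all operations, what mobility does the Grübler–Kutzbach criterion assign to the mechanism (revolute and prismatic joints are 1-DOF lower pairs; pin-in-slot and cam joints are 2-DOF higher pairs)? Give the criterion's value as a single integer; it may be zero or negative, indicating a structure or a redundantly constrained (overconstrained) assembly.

M = 2

(L,J1,J2)=(1,0,0); link0 fixed
link1: (2,0,0)
link2: (3,0,0)
R 1-2 [J1]: (3,1,0)
R 1-0 [J1]: (3,2,0)
C 0-2 [J2]: (3,2,1)
link3: (4,2,1)
P 0-3 [J1]: (4,3,1)
C 1-3 [J2]: (4,3,2)
link4: (5,3,2)
C 1-4 [J2]: (5,3,3)
PS 0-4 [J2]: (5,3,4)
Grübler: 3·4 − 2·3 − 4 = 2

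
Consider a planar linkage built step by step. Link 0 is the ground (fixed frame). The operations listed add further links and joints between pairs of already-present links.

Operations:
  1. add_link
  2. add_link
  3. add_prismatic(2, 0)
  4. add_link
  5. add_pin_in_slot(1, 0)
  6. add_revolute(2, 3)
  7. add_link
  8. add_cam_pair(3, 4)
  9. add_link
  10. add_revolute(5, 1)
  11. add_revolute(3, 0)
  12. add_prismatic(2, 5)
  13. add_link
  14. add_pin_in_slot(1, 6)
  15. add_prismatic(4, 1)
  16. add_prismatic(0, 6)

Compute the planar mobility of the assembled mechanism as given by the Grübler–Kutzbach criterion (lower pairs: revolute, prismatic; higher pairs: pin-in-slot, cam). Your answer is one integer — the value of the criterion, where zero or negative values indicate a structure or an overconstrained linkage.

[1;0;0] (link 0 is ground)
L+ [2;0;0]
L+ [3;0;0]
P(2,0)∈J1 [3;1;0]
L+ [4;1;0]
PS(1,0)∈J2 [4;1;1]
R(2,3)∈J1 [4;2;1]
L+ [5;2;1]
C(3,4)∈J2 [5;2;2]
L+ [6;2;2]
R(5,1)∈J1 [6;3;2]
R(3,0)∈J1 [6;4;2]
P(2,5)∈J1 [6;5;2]
L+ [7;5;2]
PS(1,6)∈J2 [7;5;3]
P(4,1)∈J1 [7;6;3]
P(0,6)∈J1 [7;7;3]
mobility = 18 − 14 − 3 = 1

M = 1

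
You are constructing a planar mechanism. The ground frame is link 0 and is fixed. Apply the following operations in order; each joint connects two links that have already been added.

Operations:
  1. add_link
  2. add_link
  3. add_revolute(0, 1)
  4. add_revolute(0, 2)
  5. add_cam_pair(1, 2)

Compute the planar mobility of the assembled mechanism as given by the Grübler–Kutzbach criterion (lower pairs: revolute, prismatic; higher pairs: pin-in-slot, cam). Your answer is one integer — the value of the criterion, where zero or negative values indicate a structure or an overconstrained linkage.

ground; <1,0,0>
#1 <2,0,0>
#2 <3,0,0>
R:0↔1 J1 <3,1,0>
R:0↔2 J1 <3,2,0>
C:1↔2 J2 <3,2,1>
3×2 − 2×2 − 1×1 = 1

M = 1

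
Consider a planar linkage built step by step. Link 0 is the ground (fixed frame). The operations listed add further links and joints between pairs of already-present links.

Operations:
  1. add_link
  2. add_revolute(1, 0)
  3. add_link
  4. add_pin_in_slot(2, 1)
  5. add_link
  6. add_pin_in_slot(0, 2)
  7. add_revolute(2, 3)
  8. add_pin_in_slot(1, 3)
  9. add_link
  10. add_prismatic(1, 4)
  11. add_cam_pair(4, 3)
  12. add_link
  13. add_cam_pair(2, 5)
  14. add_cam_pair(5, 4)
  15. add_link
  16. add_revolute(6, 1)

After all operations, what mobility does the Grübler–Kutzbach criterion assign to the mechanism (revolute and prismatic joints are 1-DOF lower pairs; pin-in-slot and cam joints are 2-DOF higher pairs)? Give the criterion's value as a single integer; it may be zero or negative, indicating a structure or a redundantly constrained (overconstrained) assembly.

M = 4

L=1 J1=0 J2=0
add link → L=2 J1=0 J2=0
R@1,0 dof=1 J1 → L=2 J1=1 J2=0
add link → L=3 J1=1 J2=0
PS@2,1 dof=2 J2 → L=3 J1=1 J2=1
add link → L=4 J1=1 J2=1
PS@0,2 dof=2 J2 → L=4 J1=1 J2=2
R@2,3 dof=1 J1 → L=4 J1=2 J2=2
PS@1,3 dof=2 J2 → L=4 J1=2 J2=3
add link → L=5 J1=2 J2=3
P@1,4 dof=1 J1 → L=5 J1=3 J2=3
C@4,3 dof=2 J2 → L=5 J1=3 J2=4
add link → L=6 J1=3 J2=4
C@2,5 dof=2 J2 → L=6 J1=3 J2=5
C@5,4 dof=2 J2 → L=6 J1=3 J2=6
add link → L=7 J1=3 J2=6
R@6,1 dof=1 J1 → L=7 J1=4 J2=6
M=3(L−1)−2J1−J2=3·6−2·4−6=4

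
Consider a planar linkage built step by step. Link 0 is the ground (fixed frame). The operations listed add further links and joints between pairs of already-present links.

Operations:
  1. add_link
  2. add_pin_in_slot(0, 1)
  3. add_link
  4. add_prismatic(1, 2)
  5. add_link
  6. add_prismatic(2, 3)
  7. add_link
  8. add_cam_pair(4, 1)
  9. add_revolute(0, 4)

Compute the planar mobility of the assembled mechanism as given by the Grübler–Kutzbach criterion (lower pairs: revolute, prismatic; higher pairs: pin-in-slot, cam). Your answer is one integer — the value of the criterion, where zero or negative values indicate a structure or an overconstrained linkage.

(L,J1,J2)=(1,0,0); link0 fixed
link1: (2,0,0)
PS 0-1 [J2]: (2,0,1)
link2: (3,0,1)
P 1-2 [J1]: (3,1,1)
link3: (4,1,1)
P 2-3 [J1]: (4,2,1)
link4: (5,2,1)
C 4-1 [J2]: (5,2,2)
R 0-4 [J1]: (5,3,2)
Grübler: 3·4 − 2·3 − 2 = 4

M = 4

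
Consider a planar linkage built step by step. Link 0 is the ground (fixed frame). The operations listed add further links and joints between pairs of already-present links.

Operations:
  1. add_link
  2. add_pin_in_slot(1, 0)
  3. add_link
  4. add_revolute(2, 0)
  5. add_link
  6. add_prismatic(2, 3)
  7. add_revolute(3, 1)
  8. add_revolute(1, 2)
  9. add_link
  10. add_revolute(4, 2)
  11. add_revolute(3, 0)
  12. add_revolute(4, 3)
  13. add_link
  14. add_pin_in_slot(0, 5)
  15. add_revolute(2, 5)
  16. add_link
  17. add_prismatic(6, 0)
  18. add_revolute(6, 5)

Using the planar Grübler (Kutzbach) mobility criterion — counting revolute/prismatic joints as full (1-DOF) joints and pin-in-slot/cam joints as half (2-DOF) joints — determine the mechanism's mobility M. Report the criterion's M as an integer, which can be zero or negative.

M = -4

[1;0;0] (link 0 is ground)
L+ [2;0;0]
PS(1,0)∈J2 [2;0;1]
L+ [3;0;1]
R(2,0)∈J1 [3;1;1]
L+ [4;1;1]
P(2,3)∈J1 [4;2;1]
R(3,1)∈J1 [4;3;1]
R(1,2)∈J1 [4;4;1]
L+ [5;4;1]
R(4,2)∈J1 [5;5;1]
R(3,0)∈J1 [5;6;1]
R(4,3)∈J1 [5;7;1]
L+ [6;7;1]
PS(0,5)∈J2 [6;7;2]
R(2,5)∈J1 [6;8;2]
L+ [7;8;2]
P(6,0)∈J1 [7;9;2]
R(6,5)∈J1 [7;10;2]
mobility = 18 − 20 − 2 = -4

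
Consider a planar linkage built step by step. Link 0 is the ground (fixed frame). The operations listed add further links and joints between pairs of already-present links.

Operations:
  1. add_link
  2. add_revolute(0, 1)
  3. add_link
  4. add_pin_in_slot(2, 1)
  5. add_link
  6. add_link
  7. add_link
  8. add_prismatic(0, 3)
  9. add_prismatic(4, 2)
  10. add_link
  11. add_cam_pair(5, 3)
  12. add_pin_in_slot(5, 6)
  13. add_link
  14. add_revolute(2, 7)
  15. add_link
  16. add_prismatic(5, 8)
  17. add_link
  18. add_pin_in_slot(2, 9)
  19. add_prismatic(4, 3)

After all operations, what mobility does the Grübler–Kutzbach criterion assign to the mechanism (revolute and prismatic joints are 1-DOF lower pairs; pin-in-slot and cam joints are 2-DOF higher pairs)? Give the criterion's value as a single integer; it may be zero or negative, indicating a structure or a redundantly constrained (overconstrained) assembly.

L=1 J1=0 J2=0
add link → L=2 J1=0 J2=0
R@0,1 dof=1 J1 → L=2 J1=1 J2=0
add link → L=3 J1=1 J2=0
PS@2,1 dof=2 J2 → L=3 J1=1 J2=1
add link → L=4 J1=1 J2=1
add link → L=5 J1=1 J2=1
add link → L=6 J1=1 J2=1
P@0,3 dof=1 J1 → L=6 J1=2 J2=1
P@4,2 dof=1 J1 → L=6 J1=3 J2=1
add link → L=7 J1=3 J2=1
C@5,3 dof=2 J2 → L=7 J1=3 J2=2
PS@5,6 dof=2 J2 → L=7 J1=3 J2=3
add link → L=8 J1=3 J2=3
R@2,7 dof=1 J1 → L=8 J1=4 J2=3
add link → L=9 J1=4 J2=3
P@5,8 dof=1 J1 → L=9 J1=5 J2=3
add link → L=10 J1=5 J2=3
PS@2,9 dof=2 J2 → L=10 J1=5 J2=4
P@4,3 dof=1 J1 → L=10 J1=6 J2=4
M=3(L−1)−2J1−J2=3·9−2·6−4=11

M = 11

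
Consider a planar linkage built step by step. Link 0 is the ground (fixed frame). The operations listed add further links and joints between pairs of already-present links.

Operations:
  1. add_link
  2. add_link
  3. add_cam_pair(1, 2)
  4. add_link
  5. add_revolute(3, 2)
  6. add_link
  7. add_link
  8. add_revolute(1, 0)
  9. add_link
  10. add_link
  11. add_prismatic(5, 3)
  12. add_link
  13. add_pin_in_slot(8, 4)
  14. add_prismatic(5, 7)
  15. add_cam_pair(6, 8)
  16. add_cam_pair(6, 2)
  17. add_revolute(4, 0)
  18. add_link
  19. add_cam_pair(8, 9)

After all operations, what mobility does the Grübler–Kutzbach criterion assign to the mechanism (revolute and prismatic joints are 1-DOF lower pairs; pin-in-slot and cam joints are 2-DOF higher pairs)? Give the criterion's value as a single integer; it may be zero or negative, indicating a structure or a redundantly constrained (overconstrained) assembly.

M = 12

ground; <1,0,0>
#1 <2,0,0>
#2 <3,0,0>
C:1↔2 J2 <3,0,1>
#3 <4,0,1>
R:3↔2 J1 <4,1,1>
#4 <5,1,1>
#5 <6,1,1>
R:1↔0 J1 <6,2,1>
#6 <7,2,1>
#7 <8,2,1>
P:5↔3 J1 <8,3,1>
#8 <9,3,1>
PS:8↔4 J2 <9,3,2>
P:5↔7 J1 <9,4,2>
C:6↔8 J2 <9,4,3>
C:6↔2 J2 <9,4,4>
R:4↔0 J1 <9,5,4>
#9 <10,5,4>
C:8↔9 J2 <10,5,5>
3×9 − 2×5 − 1×5 = 12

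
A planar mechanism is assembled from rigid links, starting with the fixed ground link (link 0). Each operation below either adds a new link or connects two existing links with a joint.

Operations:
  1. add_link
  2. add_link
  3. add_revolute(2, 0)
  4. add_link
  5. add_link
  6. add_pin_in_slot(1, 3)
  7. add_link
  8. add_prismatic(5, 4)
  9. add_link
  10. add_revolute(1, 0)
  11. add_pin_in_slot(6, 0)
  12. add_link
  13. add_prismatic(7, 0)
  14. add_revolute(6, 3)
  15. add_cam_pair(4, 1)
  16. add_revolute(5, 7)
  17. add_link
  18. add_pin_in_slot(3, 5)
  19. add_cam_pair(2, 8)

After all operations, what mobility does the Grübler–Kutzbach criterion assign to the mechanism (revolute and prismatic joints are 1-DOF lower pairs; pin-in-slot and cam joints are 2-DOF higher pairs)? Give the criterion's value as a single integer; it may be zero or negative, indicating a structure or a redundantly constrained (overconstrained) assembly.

L=1 J1=0 J2=0
add link → L=2 J1=0 J2=0
add link → L=3 J1=0 J2=0
R@2,0 dof=1 J1 → L=3 J1=1 J2=0
add link → L=4 J1=1 J2=0
add link → L=5 J1=1 J2=0
PS@1,3 dof=2 J2 → L=5 J1=1 J2=1
add link → L=6 J1=1 J2=1
P@5,4 dof=1 J1 → L=6 J1=2 J2=1
add link → L=7 J1=2 J2=1
R@1,0 dof=1 J1 → L=7 J1=3 J2=1
PS@6,0 dof=2 J2 → L=7 J1=3 J2=2
add link → L=8 J1=3 J2=2
P@7,0 dof=1 J1 → L=8 J1=4 J2=2
R@6,3 dof=1 J1 → L=8 J1=5 J2=2
C@4,1 dof=2 J2 → L=8 J1=5 J2=3
R@5,7 dof=1 J1 → L=8 J1=6 J2=3
add link → L=9 J1=6 J2=3
PS@3,5 dof=2 J2 → L=9 J1=6 J2=4
C@2,8 dof=2 J2 → L=9 J1=6 J2=5
M=3(L−1)−2J1−J2=3·8−2·6−5=7

M = 7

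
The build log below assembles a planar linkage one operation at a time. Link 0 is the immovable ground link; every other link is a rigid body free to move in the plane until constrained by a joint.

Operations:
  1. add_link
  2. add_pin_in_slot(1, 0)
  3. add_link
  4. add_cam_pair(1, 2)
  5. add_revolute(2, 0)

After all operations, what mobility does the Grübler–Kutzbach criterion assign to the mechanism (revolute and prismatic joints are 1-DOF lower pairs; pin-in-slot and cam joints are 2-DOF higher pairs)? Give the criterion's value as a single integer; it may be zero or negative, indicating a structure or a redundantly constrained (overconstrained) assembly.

ground; <1,0,0>
#1 <2,0,0>
PS:1↔0 J2 <2,0,1>
#2 <3,0,1>
C:1↔2 J2 <3,0,2>
R:2↔0 J1 <3,1,2>
3×2 − 2×1 − 1×2 = 2

M = 2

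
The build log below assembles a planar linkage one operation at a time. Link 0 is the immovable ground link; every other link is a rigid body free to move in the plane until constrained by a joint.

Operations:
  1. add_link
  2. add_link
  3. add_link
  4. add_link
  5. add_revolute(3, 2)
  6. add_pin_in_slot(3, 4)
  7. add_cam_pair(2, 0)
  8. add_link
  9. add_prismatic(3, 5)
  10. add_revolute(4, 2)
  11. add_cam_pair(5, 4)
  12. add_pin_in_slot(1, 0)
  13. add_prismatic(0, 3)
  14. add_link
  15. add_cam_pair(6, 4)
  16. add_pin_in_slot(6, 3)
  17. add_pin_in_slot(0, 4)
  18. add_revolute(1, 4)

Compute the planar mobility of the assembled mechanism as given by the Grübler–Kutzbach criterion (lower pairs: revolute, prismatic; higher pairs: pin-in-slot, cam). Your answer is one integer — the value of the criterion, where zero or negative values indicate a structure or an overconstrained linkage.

M = 1

L=1 J1=0 J2=0
add link → L=2 J1=0 J2=0
add link → L=3 J1=0 J2=0
add link → L=4 J1=0 J2=0
add link → L=5 J1=0 J2=0
R@3,2 dof=1 J1 → L=5 J1=1 J2=0
PS@3,4 dof=2 J2 → L=5 J1=1 J2=1
C@2,0 dof=2 J2 → L=5 J1=1 J2=2
add link → L=6 J1=1 J2=2
P@3,5 dof=1 J1 → L=6 J1=2 J2=2
R@4,2 dof=1 J1 → L=6 J1=3 J2=2
C@5,4 dof=2 J2 → L=6 J1=3 J2=3
PS@1,0 dof=2 J2 → L=6 J1=3 J2=4
P@0,3 dof=1 J1 → L=6 J1=4 J2=4
add link → L=7 J1=4 J2=4
C@6,4 dof=2 J2 → L=7 J1=4 J2=5
PS@6,3 dof=2 J2 → L=7 J1=4 J2=6
PS@0,4 dof=2 J2 → L=7 J1=4 J2=7
R@1,4 dof=1 J1 → L=7 J1=5 J2=7
M=3(L−1)−2J1−J2=3·6−2·5−7=1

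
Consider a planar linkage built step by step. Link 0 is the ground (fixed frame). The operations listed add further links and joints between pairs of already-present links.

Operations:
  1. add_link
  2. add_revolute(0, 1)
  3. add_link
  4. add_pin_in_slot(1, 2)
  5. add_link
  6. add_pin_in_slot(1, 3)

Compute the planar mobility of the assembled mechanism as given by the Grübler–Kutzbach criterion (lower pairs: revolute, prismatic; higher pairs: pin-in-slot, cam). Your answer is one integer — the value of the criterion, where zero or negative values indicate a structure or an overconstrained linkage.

M = 5

ground; <1,0,0>
#1 <2,0,0>
R:0↔1 J1 <2,1,0>
#2 <3,1,0>
PS:1↔2 J2 <3,1,1>
#3 <4,1,1>
PS:1↔3 J2 <4,1,2>
3×3 − 2×1 − 1×2 = 5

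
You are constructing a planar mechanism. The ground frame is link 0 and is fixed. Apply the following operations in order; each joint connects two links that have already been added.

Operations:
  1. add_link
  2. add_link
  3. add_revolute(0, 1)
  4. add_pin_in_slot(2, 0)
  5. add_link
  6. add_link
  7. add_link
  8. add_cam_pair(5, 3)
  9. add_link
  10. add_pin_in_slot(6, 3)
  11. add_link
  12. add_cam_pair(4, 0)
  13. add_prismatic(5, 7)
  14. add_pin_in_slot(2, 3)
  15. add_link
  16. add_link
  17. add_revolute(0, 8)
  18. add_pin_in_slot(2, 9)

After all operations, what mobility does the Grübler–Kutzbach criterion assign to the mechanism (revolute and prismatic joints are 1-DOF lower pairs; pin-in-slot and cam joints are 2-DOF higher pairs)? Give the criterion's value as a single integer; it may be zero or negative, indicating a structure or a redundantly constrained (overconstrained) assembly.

M = 15

[1;0;0] (link 0 is ground)
L+ [2;0;0]
L+ [3;0;0]
R(0,1)∈J1 [3;1;0]
PS(2,0)∈J2 [3;1;1]
L+ [4;1;1]
L+ [5;1;1]
L+ [6;1;1]
C(5,3)∈J2 [6;1;2]
L+ [7;1;2]
PS(6,3)∈J2 [7;1;3]
L+ [8;1;3]
C(4,0)∈J2 [8;1;4]
P(5,7)∈J1 [8;2;4]
PS(2,3)∈J2 [8;2;5]
L+ [9;2;5]
L+ [10;2;5]
R(0,8)∈J1 [10;3;5]
PS(2,9)∈J2 [10;3;6]
mobility = 27 − 6 − 6 = 15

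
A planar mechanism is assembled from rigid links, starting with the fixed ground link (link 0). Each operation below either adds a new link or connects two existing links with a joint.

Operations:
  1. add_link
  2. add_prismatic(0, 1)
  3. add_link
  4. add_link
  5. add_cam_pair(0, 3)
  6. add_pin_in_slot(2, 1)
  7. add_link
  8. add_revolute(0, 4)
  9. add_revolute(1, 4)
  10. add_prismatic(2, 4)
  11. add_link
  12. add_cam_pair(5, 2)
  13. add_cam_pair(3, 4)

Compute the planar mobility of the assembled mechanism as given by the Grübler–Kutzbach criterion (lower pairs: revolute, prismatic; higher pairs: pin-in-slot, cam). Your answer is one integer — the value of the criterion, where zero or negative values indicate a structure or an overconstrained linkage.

(L,J1,J2)=(1,0,0); link0 fixed
link1: (2,0,0)
P 0-1 [J1]: (2,1,0)
link2: (3,1,0)
link3: (4,1,0)
C 0-3 [J2]: (4,1,1)
PS 2-1 [J2]: (4,1,2)
link4: (5,1,2)
R 0-4 [J1]: (5,2,2)
R 1-4 [J1]: (5,3,2)
P 2-4 [J1]: (5,4,2)
link5: (6,4,2)
C 5-2 [J2]: (6,4,3)
C 3-4 [J2]: (6,4,4)
Grübler: 3·5 − 2·4 − 4 = 3

M = 3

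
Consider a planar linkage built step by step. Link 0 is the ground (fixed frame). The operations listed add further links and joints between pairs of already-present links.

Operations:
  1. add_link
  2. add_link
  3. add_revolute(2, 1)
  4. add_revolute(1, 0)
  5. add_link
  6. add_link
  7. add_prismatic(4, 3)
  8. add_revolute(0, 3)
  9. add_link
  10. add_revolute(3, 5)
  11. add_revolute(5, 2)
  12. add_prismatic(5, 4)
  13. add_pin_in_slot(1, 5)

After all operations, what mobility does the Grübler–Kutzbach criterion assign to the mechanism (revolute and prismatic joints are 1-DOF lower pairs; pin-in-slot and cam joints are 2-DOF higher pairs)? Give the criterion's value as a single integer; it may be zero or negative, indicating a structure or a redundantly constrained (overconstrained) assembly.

M = 0

[1;0;0] (link 0 is ground)
L+ [2;0;0]
L+ [3;0;0]
R(2,1)∈J1 [3;1;0]
R(1,0)∈J1 [3;2;0]
L+ [4;2;0]
L+ [5;2;0]
P(4,3)∈J1 [5;3;0]
R(0,3)∈J1 [5;4;0]
L+ [6;4;0]
R(3,5)∈J1 [6;5;0]
R(5,2)∈J1 [6;6;0]
P(5,4)∈J1 [6;7;0]
PS(1,5)∈J2 [6;7;1]
mobility = 15 − 14 − 1 = 0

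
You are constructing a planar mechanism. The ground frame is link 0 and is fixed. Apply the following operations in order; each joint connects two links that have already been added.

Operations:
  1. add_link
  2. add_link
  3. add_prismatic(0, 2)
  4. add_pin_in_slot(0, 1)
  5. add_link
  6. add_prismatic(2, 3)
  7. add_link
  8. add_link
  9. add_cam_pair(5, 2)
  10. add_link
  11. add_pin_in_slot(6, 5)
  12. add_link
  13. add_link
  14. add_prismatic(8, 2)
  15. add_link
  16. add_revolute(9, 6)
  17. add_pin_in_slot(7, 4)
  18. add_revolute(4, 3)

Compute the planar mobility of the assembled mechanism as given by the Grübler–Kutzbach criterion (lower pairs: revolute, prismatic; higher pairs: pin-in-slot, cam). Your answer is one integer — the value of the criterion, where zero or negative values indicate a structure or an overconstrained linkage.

link 0 = ground. State L|J1|J2 = 1|0|0
+link1  2|0|0
+link2  3|0|0
P(0,2) f=1→J1  3|1|0
PS(0,1) f=2→J2  3|1|1
+link3  4|1|1
P(2,3) f=1→J1  4|2|1
+link4  5|2|1
+link5  6|2|1
C(5,2) f=2→J2  6|2|2
+link6  7|2|2
PS(6,5) f=2→J2  7|2|3
+link7  8|2|3
+link8  9|2|3
P(8,2) f=1→J1  9|3|3
+link9  10|3|3
R(9,6) f=1→J1  10|4|3
PS(7,4) f=2→J2  10|4|4
R(4,3) f=1→J1  10|5|4
M = 3(10−1)−2·5−4 = 27−10−4 = 13

M = 13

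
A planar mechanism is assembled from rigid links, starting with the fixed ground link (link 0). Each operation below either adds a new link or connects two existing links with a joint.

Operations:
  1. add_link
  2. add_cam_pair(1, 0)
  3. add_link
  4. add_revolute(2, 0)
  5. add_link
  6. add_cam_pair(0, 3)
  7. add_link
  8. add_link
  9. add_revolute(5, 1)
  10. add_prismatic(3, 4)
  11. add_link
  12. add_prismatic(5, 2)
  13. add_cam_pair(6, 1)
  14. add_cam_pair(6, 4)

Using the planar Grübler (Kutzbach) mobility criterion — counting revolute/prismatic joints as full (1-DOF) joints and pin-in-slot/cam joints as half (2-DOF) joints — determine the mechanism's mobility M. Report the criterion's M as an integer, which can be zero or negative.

M = 6

(L,J1,J2)=(1,0,0); link0 fixed
link1: (2,0,0)
C 1-0 [J2]: (2,0,1)
link2: (3,0,1)
R 2-0 [J1]: (3,1,1)
link3: (4,1,1)
C 0-3 [J2]: (4,1,2)
link4: (5,1,2)
link5: (6,1,2)
R 5-1 [J1]: (6,2,2)
P 3-4 [J1]: (6,3,2)
link6: (7,3,2)
P 5-2 [J1]: (7,4,2)
C 6-1 [J2]: (7,4,3)
C 6-4 [J2]: (7,4,4)
Grübler: 3·6 − 2·4 − 4 = 6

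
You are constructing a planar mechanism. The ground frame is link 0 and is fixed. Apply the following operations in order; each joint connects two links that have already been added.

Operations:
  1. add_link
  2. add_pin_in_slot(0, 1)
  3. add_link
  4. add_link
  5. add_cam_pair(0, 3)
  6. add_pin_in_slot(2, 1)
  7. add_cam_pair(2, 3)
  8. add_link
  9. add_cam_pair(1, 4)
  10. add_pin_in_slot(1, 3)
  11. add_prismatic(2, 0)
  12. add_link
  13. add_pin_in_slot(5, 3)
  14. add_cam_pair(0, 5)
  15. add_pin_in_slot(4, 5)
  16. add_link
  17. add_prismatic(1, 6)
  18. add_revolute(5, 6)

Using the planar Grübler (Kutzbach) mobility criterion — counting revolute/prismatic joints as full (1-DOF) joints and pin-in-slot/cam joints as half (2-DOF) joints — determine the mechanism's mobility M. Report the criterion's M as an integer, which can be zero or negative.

M = 3

ground; <1,0,0>
#1 <2,0,0>
PS:0↔1 J2 <2,0,1>
#2 <3,0,1>
#3 <4,0,1>
C:0↔3 J2 <4,0,2>
PS:2↔1 J2 <4,0,3>
C:2↔3 J2 <4,0,4>
#4 <5,0,4>
C:1↔4 J2 <5,0,5>
PS:1↔3 J2 <5,0,6>
P:2↔0 J1 <5,1,6>
#5 <6,1,6>
PS:5↔3 J2 <6,1,7>
C:0↔5 J2 <6,1,8>
PS:4↔5 J2 <6,1,9>
#6 <7,1,9>
P:1↔6 J1 <7,2,9>
R:5↔6 J1 <7,3,9>
3×6 − 2×3 − 1×9 = 3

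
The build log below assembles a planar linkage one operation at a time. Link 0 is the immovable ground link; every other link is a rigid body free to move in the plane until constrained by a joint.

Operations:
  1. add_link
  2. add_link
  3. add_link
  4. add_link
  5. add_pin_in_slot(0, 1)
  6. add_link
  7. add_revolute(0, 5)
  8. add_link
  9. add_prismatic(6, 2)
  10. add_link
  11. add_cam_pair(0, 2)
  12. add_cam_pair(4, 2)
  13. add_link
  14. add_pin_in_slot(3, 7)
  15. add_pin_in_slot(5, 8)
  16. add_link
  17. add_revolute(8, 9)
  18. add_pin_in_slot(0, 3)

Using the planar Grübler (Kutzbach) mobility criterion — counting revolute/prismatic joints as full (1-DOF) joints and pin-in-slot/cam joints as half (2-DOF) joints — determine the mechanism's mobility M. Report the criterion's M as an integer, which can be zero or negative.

L=1 J1=0 J2=0
add link → L=2 J1=0 J2=0
add link → L=3 J1=0 J2=0
add link → L=4 J1=0 J2=0
add link → L=5 J1=0 J2=0
PS@0,1 dof=2 J2 → L=5 J1=0 J2=1
add link → L=6 J1=0 J2=1
R@0,5 dof=1 J1 → L=6 J1=1 J2=1
add link → L=7 J1=1 J2=1
P@6,2 dof=1 J1 → L=7 J1=2 J2=1
add link → L=8 J1=2 J2=1
C@0,2 dof=2 J2 → L=8 J1=2 J2=2
C@4,2 dof=2 J2 → L=8 J1=2 J2=3
add link → L=9 J1=2 J2=3
PS@3,7 dof=2 J2 → L=9 J1=2 J2=4
PS@5,8 dof=2 J2 → L=9 J1=2 J2=5
add link → L=10 J1=2 J2=5
R@8,9 dof=1 J1 → L=10 J1=3 J2=5
PS@0,3 dof=2 J2 → L=10 J1=3 J2=6
M=3(L−1)−2J1−J2=3·9−2·3−6=15

M = 15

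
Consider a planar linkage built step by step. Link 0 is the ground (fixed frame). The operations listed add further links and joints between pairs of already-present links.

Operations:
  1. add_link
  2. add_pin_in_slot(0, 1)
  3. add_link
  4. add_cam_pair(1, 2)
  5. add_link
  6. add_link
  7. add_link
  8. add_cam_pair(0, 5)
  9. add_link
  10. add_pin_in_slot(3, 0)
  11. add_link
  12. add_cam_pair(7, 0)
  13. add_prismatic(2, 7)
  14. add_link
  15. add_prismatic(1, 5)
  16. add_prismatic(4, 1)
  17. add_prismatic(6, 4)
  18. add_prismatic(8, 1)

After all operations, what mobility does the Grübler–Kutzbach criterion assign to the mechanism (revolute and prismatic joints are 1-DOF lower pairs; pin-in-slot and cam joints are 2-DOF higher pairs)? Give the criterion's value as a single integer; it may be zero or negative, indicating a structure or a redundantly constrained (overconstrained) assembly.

[1;0;0] (link 0 is ground)
L+ [2;0;0]
PS(0,1)∈J2 [2;0;1]
L+ [3;0;1]
C(1,2)∈J2 [3;0;2]
L+ [4;0;2]
L+ [5;0;2]
L+ [6;0;2]
C(0,5)∈J2 [6;0;3]
L+ [7;0;3]
PS(3,0)∈J2 [7;0;4]
L+ [8;0;4]
C(7,0)∈J2 [8;0;5]
P(2,7)∈J1 [8;1;5]
L+ [9;1;5]
P(1,5)∈J1 [9;2;5]
P(4,1)∈J1 [9;3;5]
P(6,4)∈J1 [9;4;5]
P(8,1)∈J1 [9;5;5]
mobility = 24 − 10 − 5 = 9

M = 9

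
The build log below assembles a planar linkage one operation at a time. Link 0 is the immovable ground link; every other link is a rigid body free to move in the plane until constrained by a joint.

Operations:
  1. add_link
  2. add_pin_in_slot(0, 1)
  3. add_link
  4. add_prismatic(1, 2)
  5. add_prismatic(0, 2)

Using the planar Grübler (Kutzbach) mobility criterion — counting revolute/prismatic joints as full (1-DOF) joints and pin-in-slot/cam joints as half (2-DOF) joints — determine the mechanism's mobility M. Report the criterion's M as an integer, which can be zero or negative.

ground; <1,0,0>
#1 <2,0,0>
PS:0↔1 J2 <2,0,1>
#2 <3,0,1>
P:1↔2 J1 <3,1,1>
P:0↔2 J1 <3,2,1>
3×2 − 2×2 − 1×1 = 1

M = 1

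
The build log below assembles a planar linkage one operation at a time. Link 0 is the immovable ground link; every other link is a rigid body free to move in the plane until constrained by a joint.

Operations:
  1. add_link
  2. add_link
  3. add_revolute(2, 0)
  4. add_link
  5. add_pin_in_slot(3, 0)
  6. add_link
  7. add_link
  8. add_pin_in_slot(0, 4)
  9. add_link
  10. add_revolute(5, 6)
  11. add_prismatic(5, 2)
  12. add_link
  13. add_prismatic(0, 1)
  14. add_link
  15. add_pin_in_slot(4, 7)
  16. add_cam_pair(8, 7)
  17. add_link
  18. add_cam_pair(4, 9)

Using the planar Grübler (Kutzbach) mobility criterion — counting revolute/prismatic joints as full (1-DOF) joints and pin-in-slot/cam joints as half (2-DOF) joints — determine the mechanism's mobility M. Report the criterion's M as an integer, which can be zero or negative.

(L,J1,J2)=(1,0,0); link0 fixed
link1: (2,0,0)
link2: (3,0,0)
R 2-0 [J1]: (3,1,0)
link3: (4,1,0)
PS 3-0 [J2]: (4,1,1)
link4: (5,1,1)
link5: (6,1,1)
PS 0-4 [J2]: (6,1,2)
link6: (7,1,2)
R 5-6 [J1]: (7,2,2)
P 5-2 [J1]: (7,3,2)
link7: (8,3,2)
P 0-1 [J1]: (8,4,2)
link8: (9,4,2)
PS 4-7 [J2]: (9,4,3)
C 8-7 [J2]: (9,4,4)
link9: (10,4,4)
C 4-9 [J2]: (10,4,5)
Grübler: 3·9 − 2·4 − 5 = 14

M = 14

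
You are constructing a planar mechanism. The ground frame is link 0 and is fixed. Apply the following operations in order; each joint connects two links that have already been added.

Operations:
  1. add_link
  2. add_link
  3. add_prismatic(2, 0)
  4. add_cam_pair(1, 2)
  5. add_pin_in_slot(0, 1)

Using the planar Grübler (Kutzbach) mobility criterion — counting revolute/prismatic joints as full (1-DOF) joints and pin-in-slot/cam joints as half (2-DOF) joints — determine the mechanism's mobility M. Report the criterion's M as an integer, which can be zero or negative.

(L,J1,J2)=(1,0,0); link0 fixed
link1: (2,0,0)
link2: (3,0,0)
P 2-0 [J1]: (3,1,0)
C 1-2 [J2]: (3,1,1)
PS 0-1 [J2]: (3,1,2)
Grübler: 3·2 − 2·1 − 2 = 2

M = 2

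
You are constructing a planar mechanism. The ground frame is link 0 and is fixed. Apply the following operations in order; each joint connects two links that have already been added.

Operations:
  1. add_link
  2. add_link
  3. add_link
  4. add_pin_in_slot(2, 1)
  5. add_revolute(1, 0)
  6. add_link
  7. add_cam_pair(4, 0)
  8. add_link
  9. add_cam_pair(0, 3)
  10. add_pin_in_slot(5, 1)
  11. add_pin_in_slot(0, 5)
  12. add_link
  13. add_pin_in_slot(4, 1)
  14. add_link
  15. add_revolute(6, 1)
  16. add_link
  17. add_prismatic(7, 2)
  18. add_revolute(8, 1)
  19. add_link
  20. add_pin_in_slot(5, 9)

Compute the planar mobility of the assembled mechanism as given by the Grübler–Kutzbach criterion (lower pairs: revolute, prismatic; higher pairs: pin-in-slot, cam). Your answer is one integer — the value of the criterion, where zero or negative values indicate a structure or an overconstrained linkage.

(L,J1,J2)=(1,0,0); link0 fixed
link1: (2,0,0)
link2: (3,0,0)
link3: (4,0,0)
PS 2-1 [J2]: (4,0,1)
R 1-0 [J1]: (4,1,1)
link4: (5,1,1)
C 4-0 [J2]: (5,1,2)
link5: (6,1,2)
C 0-3 [J2]: (6,1,3)
PS 5-1 [J2]: (6,1,4)
PS 0-5 [J2]: (6,1,5)
link6: (7,1,5)
PS 4-1 [J2]: (7,1,6)
link7: (8,1,6)
R 6-1 [J1]: (8,2,6)
link8: (9,2,6)
P 7-2 [J1]: (9,3,6)
R 8-1 [J1]: (9,4,6)
link9: (10,4,6)
PS 5-9 [J2]: (10,4,7)
Grübler: 3·9 − 2·4 − 7 = 12

M = 12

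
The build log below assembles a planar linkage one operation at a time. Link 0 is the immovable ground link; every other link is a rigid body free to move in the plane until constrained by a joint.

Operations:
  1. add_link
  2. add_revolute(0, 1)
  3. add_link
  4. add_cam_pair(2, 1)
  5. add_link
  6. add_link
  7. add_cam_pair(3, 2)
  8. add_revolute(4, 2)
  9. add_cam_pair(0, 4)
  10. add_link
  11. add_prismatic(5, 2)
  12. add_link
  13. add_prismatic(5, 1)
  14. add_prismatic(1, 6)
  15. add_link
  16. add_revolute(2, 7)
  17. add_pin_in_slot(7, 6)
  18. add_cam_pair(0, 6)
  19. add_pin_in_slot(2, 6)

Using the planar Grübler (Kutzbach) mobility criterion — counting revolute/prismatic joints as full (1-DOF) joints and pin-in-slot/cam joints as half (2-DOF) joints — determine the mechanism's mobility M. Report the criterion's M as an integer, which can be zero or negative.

M = 3

link 0 = ground. State L|J1|J2 = 1|0|0
+link1  2|0|0
R(0,1) f=1→J1  2|1|0
+link2  3|1|0
C(2,1) f=2→J2  3|1|1
+link3  4|1|1
+link4  5|1|1
C(3,2) f=2→J2  5|1|2
R(4,2) f=1→J1  5|2|2
C(0,4) f=2→J2  5|2|3
+link5  6|2|3
P(5,2) f=1→J1  6|3|3
+link6  7|3|3
P(5,1) f=1→J1  7|4|3
P(1,6) f=1→J1  7|5|3
+link7  8|5|3
R(2,7) f=1→J1  8|6|3
PS(7,6) f=2→J2  8|6|4
C(0,6) f=2→J2  8|6|5
PS(2,6) f=2→J2  8|6|6
M = 3(8−1)−2·6−6 = 21−12−6 = 3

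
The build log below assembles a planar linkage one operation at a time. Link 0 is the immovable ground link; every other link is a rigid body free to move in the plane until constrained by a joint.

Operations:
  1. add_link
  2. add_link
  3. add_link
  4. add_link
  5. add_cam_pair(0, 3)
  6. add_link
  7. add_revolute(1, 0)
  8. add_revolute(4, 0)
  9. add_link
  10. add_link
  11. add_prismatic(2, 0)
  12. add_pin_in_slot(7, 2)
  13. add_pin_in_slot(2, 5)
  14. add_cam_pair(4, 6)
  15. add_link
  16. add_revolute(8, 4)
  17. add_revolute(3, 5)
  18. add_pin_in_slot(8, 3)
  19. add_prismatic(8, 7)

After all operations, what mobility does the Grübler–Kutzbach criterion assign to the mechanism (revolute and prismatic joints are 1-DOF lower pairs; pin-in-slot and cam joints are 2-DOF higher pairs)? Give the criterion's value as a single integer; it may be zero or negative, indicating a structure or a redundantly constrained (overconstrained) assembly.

L=1 J1=0 J2=0
add link → L=2 J1=0 J2=0
add link → L=3 J1=0 J2=0
add link → L=4 J1=0 J2=0
add link → L=5 J1=0 J2=0
C@0,3 dof=2 J2 → L=5 J1=0 J2=1
add link → L=6 J1=0 J2=1
R@1,0 dof=1 J1 → L=6 J1=1 J2=1
R@4,0 dof=1 J1 → L=6 J1=2 J2=1
add link → L=7 J1=2 J2=1
add link → L=8 J1=2 J2=1
P@2,0 dof=1 J1 → L=8 J1=3 J2=1
PS@7,2 dof=2 J2 → L=8 J1=3 J2=2
PS@2,5 dof=2 J2 → L=8 J1=3 J2=3
C@4,6 dof=2 J2 → L=8 J1=3 J2=4
add link → L=9 J1=3 J2=4
R@8,4 dof=1 J1 → L=9 J1=4 J2=4
R@3,5 dof=1 J1 → L=9 J1=5 J2=4
PS@8,3 dof=2 J2 → L=9 J1=5 J2=5
P@8,7 dof=1 J1 → L=9 J1=6 J2=5
M=3(L−1)−2J1−J2=3·8−2·6−5=7

M = 7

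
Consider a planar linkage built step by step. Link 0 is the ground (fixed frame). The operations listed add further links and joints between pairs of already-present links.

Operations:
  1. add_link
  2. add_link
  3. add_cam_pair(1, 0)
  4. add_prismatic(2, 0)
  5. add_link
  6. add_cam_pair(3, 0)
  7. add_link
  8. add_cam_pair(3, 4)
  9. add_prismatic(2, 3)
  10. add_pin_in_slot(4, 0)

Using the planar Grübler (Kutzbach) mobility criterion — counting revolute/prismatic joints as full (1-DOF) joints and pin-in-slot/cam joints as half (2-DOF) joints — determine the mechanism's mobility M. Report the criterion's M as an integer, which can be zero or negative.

(L,J1,J2)=(1,0,0); link0 fixed
link1: (2,0,0)
link2: (3,0,0)
C 1-0 [J2]: (3,0,1)
P 2-0 [J1]: (3,1,1)
link3: (4,1,1)
C 3-0 [J2]: (4,1,2)
link4: (5,1,2)
C 3-4 [J2]: (5,1,3)
P 2-3 [J1]: (5,2,3)
PS 4-0 [J2]: (5,2,4)
Grübler: 3·4 − 2·2 − 4 = 4

M = 4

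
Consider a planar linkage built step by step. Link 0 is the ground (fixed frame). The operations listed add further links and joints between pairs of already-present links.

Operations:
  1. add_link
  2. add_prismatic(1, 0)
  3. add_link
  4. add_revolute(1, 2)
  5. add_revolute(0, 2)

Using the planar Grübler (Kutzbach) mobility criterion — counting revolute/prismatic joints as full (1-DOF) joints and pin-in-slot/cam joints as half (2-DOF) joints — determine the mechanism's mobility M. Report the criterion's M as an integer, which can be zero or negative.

(L,J1,J2)=(1,0,0); link0 fixed
link1: (2,0,0)
P 1-0 [J1]: (2,1,0)
link2: (3,1,0)
R 1-2 [J1]: (3,2,0)
R 0-2 [J1]: (3,3,0)
Grübler: 3·2 − 2·3 − 0 = 0

M = 0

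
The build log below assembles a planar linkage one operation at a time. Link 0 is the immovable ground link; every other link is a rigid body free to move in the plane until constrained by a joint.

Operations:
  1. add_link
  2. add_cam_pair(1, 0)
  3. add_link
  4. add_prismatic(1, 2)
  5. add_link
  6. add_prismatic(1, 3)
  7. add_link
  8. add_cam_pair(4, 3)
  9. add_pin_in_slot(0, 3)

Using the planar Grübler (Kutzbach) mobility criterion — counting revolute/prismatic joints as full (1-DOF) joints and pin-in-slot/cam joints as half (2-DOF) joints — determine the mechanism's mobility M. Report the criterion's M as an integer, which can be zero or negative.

L=1 J1=0 J2=0
add link → L=2 J1=0 J2=0
C@1,0 dof=2 J2 → L=2 J1=0 J2=1
add link → L=3 J1=0 J2=1
P@1,2 dof=1 J1 → L=3 J1=1 J2=1
add link → L=4 J1=1 J2=1
P@1,3 dof=1 J1 → L=4 J1=2 J2=1
add link → L=5 J1=2 J2=1
C@4,3 dof=2 J2 → L=5 J1=2 J2=2
PS@0,3 dof=2 J2 → L=5 J1=2 J2=3
M=3(L−1)−2J1−J2=3·4−2·2−3=5

M = 5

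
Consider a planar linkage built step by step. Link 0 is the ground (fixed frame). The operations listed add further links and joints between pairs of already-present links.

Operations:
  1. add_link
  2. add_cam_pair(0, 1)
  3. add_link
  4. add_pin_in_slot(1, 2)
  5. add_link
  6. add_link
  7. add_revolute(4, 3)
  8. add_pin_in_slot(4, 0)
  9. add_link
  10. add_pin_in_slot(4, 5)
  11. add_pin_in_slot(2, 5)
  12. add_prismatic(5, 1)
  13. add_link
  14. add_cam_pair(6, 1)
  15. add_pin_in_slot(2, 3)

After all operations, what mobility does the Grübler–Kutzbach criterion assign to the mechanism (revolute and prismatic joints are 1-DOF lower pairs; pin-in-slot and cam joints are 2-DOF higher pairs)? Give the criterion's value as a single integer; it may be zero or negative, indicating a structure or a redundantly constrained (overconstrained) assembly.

link 0 = ground. State L|J1|J2 = 1|0|0
+link1  2|0|0
C(0,1) f=2→J2  2|0|1
+link2  3|0|1
PS(1,2) f=2→J2  3|0|2
+link3  4|0|2
+link4  5|0|2
R(4,3) f=1→J1  5|1|2
PS(4,0) f=2→J2  5|1|3
+link5  6|1|3
PS(4,5) f=2→J2  6|1|4
PS(2,5) f=2→J2  6|1|5
P(5,1) f=1→J1  6|2|5
+link6  7|2|5
C(6,1) f=2→J2  7|2|6
PS(2,3) f=2→J2  7|2|7
M = 3(7−1)−2·2−7 = 18−4−7 = 7

M = 7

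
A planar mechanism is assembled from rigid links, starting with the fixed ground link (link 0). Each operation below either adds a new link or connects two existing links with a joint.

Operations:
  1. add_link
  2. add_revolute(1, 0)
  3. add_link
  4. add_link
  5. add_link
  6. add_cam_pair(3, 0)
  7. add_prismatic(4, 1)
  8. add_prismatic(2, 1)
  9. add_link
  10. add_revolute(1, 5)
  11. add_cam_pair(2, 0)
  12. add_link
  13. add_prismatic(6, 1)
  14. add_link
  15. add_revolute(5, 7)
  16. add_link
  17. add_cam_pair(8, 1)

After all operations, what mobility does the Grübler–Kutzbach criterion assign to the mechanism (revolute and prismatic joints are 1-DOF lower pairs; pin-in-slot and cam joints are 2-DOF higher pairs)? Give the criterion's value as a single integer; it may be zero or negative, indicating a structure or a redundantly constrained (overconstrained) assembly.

M = 9

(L,J1,J2)=(1,0,0); link0 fixed
link1: (2,0,0)
R 1-0 [J1]: (2,1,0)
link2: (3,1,0)
link3: (4,1,0)
link4: (5,1,0)
C 3-0 [J2]: (5,1,1)
P 4-1 [J1]: (5,2,1)
P 2-1 [J1]: (5,3,1)
link5: (6,3,1)
R 1-5 [J1]: (6,4,1)
C 2-0 [J2]: (6,4,2)
link6: (7,4,2)
P 6-1 [J1]: (7,5,2)
link7: (8,5,2)
R 5-7 [J1]: (8,6,2)
link8: (9,6,2)
C 8-1 [J2]: (9,6,3)
Grübler: 3·8 − 2·6 − 3 = 9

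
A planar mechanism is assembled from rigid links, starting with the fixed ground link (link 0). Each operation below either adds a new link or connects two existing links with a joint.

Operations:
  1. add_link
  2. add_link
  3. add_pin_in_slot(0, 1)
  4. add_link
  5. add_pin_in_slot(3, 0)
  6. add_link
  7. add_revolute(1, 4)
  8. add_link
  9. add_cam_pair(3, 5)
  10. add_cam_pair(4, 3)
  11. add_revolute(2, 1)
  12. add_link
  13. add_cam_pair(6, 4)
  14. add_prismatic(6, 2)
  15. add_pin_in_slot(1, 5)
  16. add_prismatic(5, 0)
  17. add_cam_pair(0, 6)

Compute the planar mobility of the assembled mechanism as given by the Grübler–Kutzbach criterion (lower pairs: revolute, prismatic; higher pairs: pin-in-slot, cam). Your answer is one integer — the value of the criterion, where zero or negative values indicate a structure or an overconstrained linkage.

[1;0;0] (link 0 is ground)
L+ [2;0;0]
L+ [3;0;0]
PS(0,1)∈J2 [3;0;1]
L+ [4;0;1]
PS(3,0)∈J2 [4;0;2]
L+ [5;0;2]
R(1,4)∈J1 [5;1;2]
L+ [6;1;2]
C(3,5)∈J2 [6;1;3]
C(4,3)∈J2 [6;1;4]
R(2,1)∈J1 [6;2;4]
L+ [7;2;4]
C(6,4)∈J2 [7;2;5]
P(6,2)∈J1 [7;3;5]
PS(1,5)∈J2 [7;3;6]
P(5,0)∈J1 [7;4;6]
C(0,6)∈J2 [7;4;7]
mobility = 18 − 8 − 7 = 3

M = 3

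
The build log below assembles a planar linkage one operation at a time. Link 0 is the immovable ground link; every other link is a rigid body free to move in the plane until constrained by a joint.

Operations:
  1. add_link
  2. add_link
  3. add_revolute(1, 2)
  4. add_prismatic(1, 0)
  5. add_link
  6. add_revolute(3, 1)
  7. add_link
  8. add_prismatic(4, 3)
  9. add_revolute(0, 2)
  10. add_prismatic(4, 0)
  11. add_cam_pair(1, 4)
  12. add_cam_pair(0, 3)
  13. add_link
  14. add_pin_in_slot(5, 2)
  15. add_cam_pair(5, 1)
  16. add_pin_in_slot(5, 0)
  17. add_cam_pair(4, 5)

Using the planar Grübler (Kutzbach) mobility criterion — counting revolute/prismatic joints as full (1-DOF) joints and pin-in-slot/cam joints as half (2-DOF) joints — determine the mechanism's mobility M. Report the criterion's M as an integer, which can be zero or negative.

M = -3

link 0 = ground. State L|J1|J2 = 1|0|0
+link1  2|0|0
+link2  3|0|0
R(1,2) f=1→J1  3|1|0
P(1,0) f=1→J1  3|2|0
+link3  4|2|0
R(3,1) f=1→J1  4|3|0
+link4  5|3|0
P(4,3) f=1→J1  5|4|0
R(0,2) f=1→J1  5|5|0
P(4,0) f=1→J1  5|6|0
C(1,4) f=2→J2  5|6|1
C(0,3) f=2→J2  5|6|2
+link5  6|6|2
PS(5,2) f=2→J2  6|6|3
C(5,1) f=2→J2  6|6|4
PS(5,0) f=2→J2  6|6|5
C(4,5) f=2→J2  6|6|6
M = 3(6−1)−2·6−6 = 15−12−6 = -3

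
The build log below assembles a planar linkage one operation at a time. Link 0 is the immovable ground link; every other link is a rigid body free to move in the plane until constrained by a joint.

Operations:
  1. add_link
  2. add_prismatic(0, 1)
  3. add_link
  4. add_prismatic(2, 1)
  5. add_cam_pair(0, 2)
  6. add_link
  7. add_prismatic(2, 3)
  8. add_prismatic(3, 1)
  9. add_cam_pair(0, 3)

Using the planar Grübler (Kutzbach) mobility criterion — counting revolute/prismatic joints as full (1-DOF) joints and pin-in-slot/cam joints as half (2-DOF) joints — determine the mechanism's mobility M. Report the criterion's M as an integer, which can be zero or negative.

M = -1

link 0 = ground. State L|J1|J2 = 1|0|0
+link1  2|0|0
P(0,1) f=1→J1  2|1|0
+link2  3|1|0
P(2,1) f=1→J1  3|2|0
C(0,2) f=2→J2  3|2|1
+link3  4|2|1
P(2,3) f=1→J1  4|3|1
P(3,1) f=1→J1  4|4|1
C(0,3) f=2→J2  4|4|2
M = 3(4−1)−2·4−2 = 9−8−2 = -1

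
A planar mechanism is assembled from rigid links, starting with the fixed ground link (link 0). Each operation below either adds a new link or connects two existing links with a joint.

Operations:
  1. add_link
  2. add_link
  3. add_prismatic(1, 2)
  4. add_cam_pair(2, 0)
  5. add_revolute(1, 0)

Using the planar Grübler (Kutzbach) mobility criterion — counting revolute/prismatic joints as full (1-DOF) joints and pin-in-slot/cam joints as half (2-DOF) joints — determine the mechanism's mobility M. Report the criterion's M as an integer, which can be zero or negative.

M = 1

[1;0;0] (link 0 is ground)
L+ [2;0;0]
L+ [3;0;0]
P(1,2)∈J1 [3;1;0]
C(2,0)∈J2 [3;1;1]
R(1,0)∈J1 [3;2;1]
mobility = 6 − 4 − 1 = 1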